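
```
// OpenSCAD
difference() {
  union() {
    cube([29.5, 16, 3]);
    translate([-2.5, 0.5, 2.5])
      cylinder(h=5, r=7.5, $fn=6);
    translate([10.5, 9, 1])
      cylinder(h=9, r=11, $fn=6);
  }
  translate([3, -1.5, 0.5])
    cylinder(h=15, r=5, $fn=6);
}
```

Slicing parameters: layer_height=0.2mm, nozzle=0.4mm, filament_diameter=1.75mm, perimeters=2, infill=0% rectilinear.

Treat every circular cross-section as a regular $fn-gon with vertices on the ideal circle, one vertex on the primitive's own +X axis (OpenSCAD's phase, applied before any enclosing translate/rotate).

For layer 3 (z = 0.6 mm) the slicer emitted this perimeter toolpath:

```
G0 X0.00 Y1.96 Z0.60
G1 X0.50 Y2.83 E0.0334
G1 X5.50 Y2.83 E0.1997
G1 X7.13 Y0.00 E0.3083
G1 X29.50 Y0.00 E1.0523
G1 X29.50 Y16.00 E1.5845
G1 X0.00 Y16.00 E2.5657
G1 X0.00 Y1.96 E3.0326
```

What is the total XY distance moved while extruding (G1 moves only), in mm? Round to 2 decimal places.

91.18 mm

Sum the Euclidean lengths of each G1 segment: total = 91.18 mm.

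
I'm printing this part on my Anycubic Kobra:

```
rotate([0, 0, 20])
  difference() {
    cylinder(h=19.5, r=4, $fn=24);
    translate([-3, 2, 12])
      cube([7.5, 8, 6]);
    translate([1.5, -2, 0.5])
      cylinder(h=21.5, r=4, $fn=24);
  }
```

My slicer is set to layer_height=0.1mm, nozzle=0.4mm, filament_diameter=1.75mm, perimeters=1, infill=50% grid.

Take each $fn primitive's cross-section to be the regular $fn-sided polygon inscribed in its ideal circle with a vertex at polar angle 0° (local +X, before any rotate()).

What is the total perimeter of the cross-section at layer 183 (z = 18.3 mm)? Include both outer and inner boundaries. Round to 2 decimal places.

25.06 mm

At z = 18.3 mm: the r=4 cylinder contributes a regular 24-gon of circumradius 4 (perimeter = 2·24·4.000·sin(180°/24) = 25.06 mm); the cube at (-3, 2) is absent (z outside [12, 18]); the r=4 cylinder at (1.5, -2) gives a regular 24-gon of circumradius 4 (constant along its height) (perimeter = 2·24·4.000·sin(180°/24) = 25.06 mm); After the difference (first − rest): starting from the r=4 cylinder, the r=4 cylinder at (1.5, -2) partially overlaps it — only the 30.15 mm² overlap (of its 49.69 mm²) is removed, clipping the outline — boundary = 25.06 mm; (whole slice rotated 20° about Z — lengths, areas and connectivity unchanged). Overall, the cross-section is a single solid region. Total boundary length (outer) = 25.06 mm.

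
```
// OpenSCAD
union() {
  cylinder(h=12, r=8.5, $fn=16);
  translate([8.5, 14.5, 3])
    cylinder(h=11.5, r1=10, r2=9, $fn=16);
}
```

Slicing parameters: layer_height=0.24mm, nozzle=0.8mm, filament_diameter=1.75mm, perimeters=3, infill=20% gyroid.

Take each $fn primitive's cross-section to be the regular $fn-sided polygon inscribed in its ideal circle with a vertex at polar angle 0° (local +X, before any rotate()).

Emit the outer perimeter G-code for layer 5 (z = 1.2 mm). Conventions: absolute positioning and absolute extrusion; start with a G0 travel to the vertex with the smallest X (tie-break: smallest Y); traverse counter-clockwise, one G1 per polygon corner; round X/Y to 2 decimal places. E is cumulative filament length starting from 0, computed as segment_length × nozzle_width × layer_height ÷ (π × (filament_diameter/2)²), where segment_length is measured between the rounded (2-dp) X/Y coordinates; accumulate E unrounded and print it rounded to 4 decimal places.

At z = 1.2 mm: the cylinder: section is a regular 16-gon, circumradius r=8.5; the cone at (8.5, 14.5) does not reach this height (z outside [3, 14.5]); Combining (union): only the r=8.5 cylinder is present, so the union is just that shape — 1 connected region. The outline is a single polygon with 16 vertices. Extrusion per mm of travel: 0.8 × 0.24 / (π × 0.875²) = 0.079824. Accumulating E over each segment gives final E = 4.2348.

G0 X-8.50 Y0.00 Z1.20
G1 X-7.85 Y-3.25 E0.2646
G1 X-6.01 Y-6.01 E0.5294
G1 X-3.25 Y-7.85 E0.7941
G1 X0.00 Y-8.50 E1.0587
G1 X3.25 Y-7.85 E1.3233
G1 X6.01 Y-6.01 E1.5881
G1 X7.85 Y-3.25 E1.8528
G1 X8.50 Y0.00 E2.1174
G1 X7.85 Y3.25 E2.3820
G1 X6.01 Y6.01 E2.6468
G1 X3.25 Y7.85 E2.9115
G1 X0.00 Y8.50 E3.1761
G1 X-3.25 Y7.85 E3.4407
G1 X-6.01 Y6.01 E3.7055
G1 X-7.85 Y3.25 E3.9703
G1 X-8.50 Y0.00 E4.2348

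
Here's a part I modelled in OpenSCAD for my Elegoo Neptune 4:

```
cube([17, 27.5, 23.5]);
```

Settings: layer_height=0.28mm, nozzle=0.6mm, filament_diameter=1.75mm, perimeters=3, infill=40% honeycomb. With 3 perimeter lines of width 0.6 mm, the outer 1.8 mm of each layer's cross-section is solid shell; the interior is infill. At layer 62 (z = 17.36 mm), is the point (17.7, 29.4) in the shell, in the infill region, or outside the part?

At z = 17.36 mm: the 17×27.5 cube contributes its full rectangle. Overall, the cross-section is a single solid region. The nearest boundary edge runs (17.00, 0.00)→(17.00, 27.50); distance from the point to it = 2.02 mm. The point is not inside any of the regions above, so it lies outside the cross-section (2.02 mm from the nearest boundary).

outside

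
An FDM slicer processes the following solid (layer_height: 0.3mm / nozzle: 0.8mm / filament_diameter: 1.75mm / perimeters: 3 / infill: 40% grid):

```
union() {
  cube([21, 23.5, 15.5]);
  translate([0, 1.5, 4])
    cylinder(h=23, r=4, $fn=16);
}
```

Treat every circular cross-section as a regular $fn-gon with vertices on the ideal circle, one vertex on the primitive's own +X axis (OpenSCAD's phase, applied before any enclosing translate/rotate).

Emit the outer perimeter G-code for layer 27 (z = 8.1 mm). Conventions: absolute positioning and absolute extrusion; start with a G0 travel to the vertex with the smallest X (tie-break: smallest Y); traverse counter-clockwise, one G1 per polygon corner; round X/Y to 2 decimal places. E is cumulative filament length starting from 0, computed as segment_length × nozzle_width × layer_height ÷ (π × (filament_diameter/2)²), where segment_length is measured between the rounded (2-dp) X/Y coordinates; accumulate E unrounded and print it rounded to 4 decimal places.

G0 X-4.00 Y1.50 Z8.10
G1 X-3.70 Y-0.03 E0.1556
G1 X-2.83 Y-1.33 E0.3117
G1 X-1.53 Y-2.20 E0.4677
G1 X0.00 Y-2.50 E0.6233
G1 X1.53 Y-2.20 E0.7789
G1 X2.83 Y-1.33 E0.9350
G1 X3.70 Y-0.03 E1.0910
G1 X3.70 Y0.00 E1.0940
G1 X21.00 Y0.00 E2.8202
G1 X21.00 Y23.50 E5.1651
G1 X0.00 Y23.50 E7.2605
G1 X0.00 Y5.50 E9.0565
G1 X-1.53 Y5.20 E9.2121
G1 X-2.83 Y4.33 E9.3682
G1 X-3.70 Y3.03 E9.5242
G1 X-4.00 Y1.50 E9.6798

At z = 8.1 mm: the cube (footprint 21×23.5) is included at this height; the r=4 cylinder at (0, 1.5) gives a regular 16-gon of circumradius 4 (constant along its height); Taking the union: the regions partially overlap (shared area 18.02 mm²), so overlapping operands fuse into one piece — 1 connected region. The outline is a single polygon with 16 vertices. Extrusion per mm of travel: 0.8 × 0.3 / (π × 0.875²) = 0.099780. Accumulating E over each segment gives final E = 9.6798.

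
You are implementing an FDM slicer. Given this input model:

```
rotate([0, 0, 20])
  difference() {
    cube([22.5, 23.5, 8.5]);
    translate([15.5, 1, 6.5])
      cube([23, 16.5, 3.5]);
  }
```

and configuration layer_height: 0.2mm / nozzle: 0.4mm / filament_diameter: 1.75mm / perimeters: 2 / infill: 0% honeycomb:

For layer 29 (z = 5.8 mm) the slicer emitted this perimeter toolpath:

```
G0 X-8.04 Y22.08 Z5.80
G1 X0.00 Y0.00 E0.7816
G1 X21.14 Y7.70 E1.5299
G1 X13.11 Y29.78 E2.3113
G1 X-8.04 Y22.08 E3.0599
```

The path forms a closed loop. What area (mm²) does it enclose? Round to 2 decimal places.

528.75 mm²

Apply the shoelace formula to the sequence of (X, Y) vertices; enclosed area = 528.75 mm².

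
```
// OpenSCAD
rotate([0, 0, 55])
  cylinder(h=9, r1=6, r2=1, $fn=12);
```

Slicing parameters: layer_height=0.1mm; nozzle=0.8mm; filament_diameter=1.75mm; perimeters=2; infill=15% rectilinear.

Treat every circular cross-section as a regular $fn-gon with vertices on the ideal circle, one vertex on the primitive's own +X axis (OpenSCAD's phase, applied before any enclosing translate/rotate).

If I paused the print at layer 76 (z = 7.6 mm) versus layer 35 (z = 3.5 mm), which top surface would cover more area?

Layer 76 (z = 7.6): the cone contributes a regular 12-gon of circumradius 1.778 (interpolated between r1=6 and r2=1 at t=0.844) (area = (12/2)·1.778²·sin(360°/12) = 9.48 mm²); (whole slice rotated 55° about Z — lengths, areas and connectivity unchanged). So its area = 9.48 mm². Layer 35 (z = 3.5): the cone contributes a regular 12-gon of circumradius 4.056 (interpolated between r1=6 and r2=1 at t=0.389) (area = (12/2)·4.056²·sin(360°/12) = 49.34 mm²); (whole slice rotated 55° about Z — lengths, areas and connectivity unchanged). So its area = 49.34 mm². Layer 35 is larger (49.34 vs 9.48 mm²).

layer 35 (z = 3.5 mm)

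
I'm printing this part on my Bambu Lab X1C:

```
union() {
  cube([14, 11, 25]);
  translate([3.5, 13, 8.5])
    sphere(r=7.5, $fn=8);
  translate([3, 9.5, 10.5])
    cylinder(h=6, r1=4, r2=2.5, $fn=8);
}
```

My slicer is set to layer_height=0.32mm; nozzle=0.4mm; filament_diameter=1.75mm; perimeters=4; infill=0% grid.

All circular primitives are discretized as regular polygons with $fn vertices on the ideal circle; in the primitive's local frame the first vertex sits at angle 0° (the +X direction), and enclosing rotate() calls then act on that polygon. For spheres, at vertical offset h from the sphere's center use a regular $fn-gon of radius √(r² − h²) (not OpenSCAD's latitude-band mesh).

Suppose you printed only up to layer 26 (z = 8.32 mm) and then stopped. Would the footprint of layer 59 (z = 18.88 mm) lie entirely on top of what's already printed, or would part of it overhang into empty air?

entirely on top

Compare the two slices. At z = 8.32: the 14×11 cube contributes its full rectangle (area 154.00 mm²); the r=7.5 sphere at (3.5, 13) contributes a regular 8-gon of circumradius √(7.5²−0.18²) = 7.498 (area = (8/2)·7.498²·sin(360°/8) = 159.01 mm²); the cone at (3, 9.5) does not reach this height (z outside [10.5, 16.5]); Taking the union: the regions partially overlap — summed areas 313.01 mm² minus the doubly-counted overlap 42.29 mm² gives 270.72 mm² — area = 270.72 mm². At z = 18.88: the 14×11 cube contributes its full rectangle (area 154.00 mm²); the sphere at (3.5, 13) is not intersected at this z (|z−center|=10.380 > r=7.5); the cone at (3, 9.5) does not reach this height (z outside [10.5, 16.5]); Combining (union): only the 14×11 cube is present, so the union is just that shape — area = 154.00 mm². Checking containment: the cross-section at z = 18.88 is a subset of the cross-section at z = 8.32.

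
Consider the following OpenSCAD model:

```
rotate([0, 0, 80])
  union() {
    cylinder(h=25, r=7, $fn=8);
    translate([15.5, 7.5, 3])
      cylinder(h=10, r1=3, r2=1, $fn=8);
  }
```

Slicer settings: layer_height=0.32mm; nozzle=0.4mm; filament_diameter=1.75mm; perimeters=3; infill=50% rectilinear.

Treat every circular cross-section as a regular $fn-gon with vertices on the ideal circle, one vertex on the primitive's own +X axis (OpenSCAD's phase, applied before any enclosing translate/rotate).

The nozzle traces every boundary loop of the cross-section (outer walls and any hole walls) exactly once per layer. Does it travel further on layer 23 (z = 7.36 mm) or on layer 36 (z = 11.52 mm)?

layer 23 (z = 7.36 mm)

Layer 23 (z = 7.36): the r=7 cylinder contributes a regular 8-gon of circumradius 7 (perimeter = 2·8·7.000·sin(180°/8) = 42.86 mm); the cone at (15.5, 7.5) contributes a regular 8-gon of circumradius 2.128 (interpolated between r1=3 and r2=1 at t=0.436) (perimeter = 2·8·2.128·sin(180°/8) = 13.03 mm); Combining (union): the 2 present regions are separate (no shared area or edge), so areas and boundary lengths simply add and each stays a separate island — boundary = 55.89 mm; (rotated 80° about Z; rotation is an isometry so areas/perimeters/island counts are preserved). So its perimeter = 55.89 mm. Layer 36 (z = 11.52): the r=7 cylinder contributes a regular 8-gon of circumradius 7 (perimeter = 2·8·7.000·sin(180°/8) = 42.86 mm); the cone at (15.5, 7.5) (r1=3→r2=1) has section circumradius 1.296 here — a regular 8-gon (perimeter = 2·8·1.296·sin(180°/8) = 7.94 mm); Taking the union: the 2 present regions are separate (no shared area or edge), so areas and boundary lengths simply add and each stays a separate island — boundary = 50.80 mm; (whole slice rotated 80° about Z — lengths, areas and connectivity unchanged). So its perimeter = 50.80 mm. Layer 23 is larger (55.89 vs 50.80 mm).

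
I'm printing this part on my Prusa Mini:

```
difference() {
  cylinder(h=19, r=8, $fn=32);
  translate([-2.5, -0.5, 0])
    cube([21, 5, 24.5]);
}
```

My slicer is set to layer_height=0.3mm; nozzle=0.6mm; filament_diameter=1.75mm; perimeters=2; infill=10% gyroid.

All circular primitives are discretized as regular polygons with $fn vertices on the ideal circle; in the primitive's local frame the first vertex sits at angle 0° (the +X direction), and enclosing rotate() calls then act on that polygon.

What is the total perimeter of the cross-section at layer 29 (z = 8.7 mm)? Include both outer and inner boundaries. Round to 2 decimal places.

69.46 mm

At z = 8.7 mm: the r=8 cylinder gives a regular 32-gon of circumradius 8 (constant along its height) (perimeter = 2·32·8.000·sin(180°/32) = 50.18 mm); the cube at (-2.5, -0.5) (footprint 21×5) is included at this height (perimeter 52.00 mm); After the difference (first − rest): starting from the r=8 cylinder, the 21×5 cube at (-2.5, -0.5) partially overlaps it — only the 50.37 mm² overlap (of its 105.00 mm²) is removed, clipping the outline — boundary = 69.46 mm. Overall, the cross-section is a single solid region. Total boundary length (outer) = 69.46 mm.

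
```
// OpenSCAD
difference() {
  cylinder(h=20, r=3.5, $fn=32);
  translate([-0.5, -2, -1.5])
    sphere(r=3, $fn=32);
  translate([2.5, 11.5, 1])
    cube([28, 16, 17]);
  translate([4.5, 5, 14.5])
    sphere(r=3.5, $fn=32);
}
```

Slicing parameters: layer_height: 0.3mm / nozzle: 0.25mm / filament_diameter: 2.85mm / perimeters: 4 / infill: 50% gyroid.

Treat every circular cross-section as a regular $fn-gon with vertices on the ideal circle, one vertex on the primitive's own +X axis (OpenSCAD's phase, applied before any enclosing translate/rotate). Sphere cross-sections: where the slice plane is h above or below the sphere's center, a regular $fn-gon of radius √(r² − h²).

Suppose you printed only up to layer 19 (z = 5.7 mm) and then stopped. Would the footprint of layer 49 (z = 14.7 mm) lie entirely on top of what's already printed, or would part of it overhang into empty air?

Compare the two slices. At z = 5.7: the cylinder: section is a regular 32-gon, circumradius r=3.5 (area = (32/2)·3.500²·sin(360°/32) = 38.24 mm²); the sphere at (-0.5, -2) is not intersected at this z (|z−center|=7.200 > r=3); the cube at (2.5, 11.5) is present — its section is the full 28×16 rectangle (area 448.00 mm²); the sphere at (4.5, 5) is absent (|z−center|=8.800 > r=3.5); Taking the first minus the rest: starting from the r=3.5 cylinder (38.24 mm²), the 28×16 cube at (2.5, 11.5) misses the remaining region (no effect) — area = 38.24 mm². At z = 14.7: the cylinder: section is a regular 32-gon, circumradius r=3.5 (area = (32/2)·3.500²·sin(360°/32) = 38.24 mm²); the sphere at (-0.5, -2) does not reach this height (|z−center|=16.200 > r=3); the cube at (2.5, 11.5) is present — its section is the full 28×16 rectangle (area 448.00 mm²); the r=3.5 sphere at (4.5, 5) contributes a regular 32-gon of circumradius √(3.5²−0.2²) = 3.494 (area = (32/2)·3.494²·sin(360°/32) = 38.11 mm²); Subtracting the remaining from the first: starting from the r=3.5 cylinder (38.24 mm²), the 28×16 cube at (2.5, 11.5) misses the remaining region (no effect); the r=3.5 sphere at (4.5, 5) partially overlaps it — only the 0.30 mm² overlap (of its 38.11 mm²) is removed, clipping the outline — area = 37.94 mm². Checking containment: the cross-section at z = 14.7 is a subset of the cross-section at z = 5.7.

entirely on top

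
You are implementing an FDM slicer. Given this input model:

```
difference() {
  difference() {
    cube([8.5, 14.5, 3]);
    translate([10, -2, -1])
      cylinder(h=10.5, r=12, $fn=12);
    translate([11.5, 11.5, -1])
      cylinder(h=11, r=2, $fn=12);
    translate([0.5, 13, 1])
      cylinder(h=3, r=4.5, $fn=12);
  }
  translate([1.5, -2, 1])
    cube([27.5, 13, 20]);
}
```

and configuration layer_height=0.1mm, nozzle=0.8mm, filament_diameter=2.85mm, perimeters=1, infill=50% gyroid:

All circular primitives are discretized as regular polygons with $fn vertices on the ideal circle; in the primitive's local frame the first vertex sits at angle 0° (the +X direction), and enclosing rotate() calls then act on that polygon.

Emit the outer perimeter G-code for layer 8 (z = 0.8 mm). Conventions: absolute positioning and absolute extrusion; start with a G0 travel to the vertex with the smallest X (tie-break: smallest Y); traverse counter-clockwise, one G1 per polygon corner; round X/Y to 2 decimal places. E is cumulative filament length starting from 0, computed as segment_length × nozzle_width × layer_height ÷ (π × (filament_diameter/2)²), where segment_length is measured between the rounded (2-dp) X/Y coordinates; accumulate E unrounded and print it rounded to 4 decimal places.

G0 X0.00 Y4.39 Z0.80
G1 X4.00 Y8.39 E0.0709
G1 X8.50 Y9.60 E0.1294
G1 X8.50 Y14.50 E0.1908
G1 X0.00 Y14.50 E0.2974
G1 X0.00 Y4.39 E0.4242

At z = 0.8 mm: the 8.5×14.5 cube contributes its full rectangle; the cylinder at (10, -2): section is a regular 12-gon, circumradius r=12; the r=2 cylinder at (11.5, 11.5) gives a regular 12-gon of circumradius 2 (constant along its height); the cylinder at (0.5, 13) does not reach this height (z outside [1, 4]); Subtracting the remaining from the first: starting from the 8.5×14.5 cube, the r=12 cylinder at (10, -2) partially overlaps it — only the 66.05 mm² overlap (of its 432.00 mm²) is removed, clipping the outline; the r=2 cylinder at (11.5, 11.5) misses the remaining region (no effect) — 1 connected region; the cube at (1.5, -2) does not reach this height (z outside [1, 21]); Taking the first minus the rest: none of the subtracted shapes is present at this height, so the result so far is unchanged — 1 connected region. The outline is a single polygon with 5 vertices. Extrusion per mm of travel: 0.8 × 0.1 / (π × 1.425²) = 0.012540. Accumulating E over each segment gives final E = 0.4242.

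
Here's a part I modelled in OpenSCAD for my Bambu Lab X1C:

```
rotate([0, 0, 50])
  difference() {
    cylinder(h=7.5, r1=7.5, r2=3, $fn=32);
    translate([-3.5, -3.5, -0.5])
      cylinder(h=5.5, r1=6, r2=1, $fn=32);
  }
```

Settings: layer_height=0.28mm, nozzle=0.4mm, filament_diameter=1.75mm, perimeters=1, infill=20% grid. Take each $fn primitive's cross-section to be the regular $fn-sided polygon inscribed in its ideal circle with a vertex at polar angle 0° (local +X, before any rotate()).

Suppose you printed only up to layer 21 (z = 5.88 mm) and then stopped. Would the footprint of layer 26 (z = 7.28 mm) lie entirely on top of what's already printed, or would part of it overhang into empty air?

entirely on top

Compare the two slices. At z = 5.88: the cone contributes a regular 32-gon of circumradius 3.972 (interpolated between r1=7.5 and r2=3 at t=0.784) (area = (32/2)·3.972²·sin(360°/32) = 49.25 mm²); the cone at (-3.5, -3.5) does not reach this height (z outside [-0.5, 5]); Taking the first minus the rest: none of the subtracted shapes is present at this height, so the cone is unchanged — area = 49.25 mm²; (rotated 50° about Z; rotation is an isometry so areas/perimeters/island counts are preserved). At z = 7.28: the cone: at t=0.971 of its height the radius interpolates to r₁+(r₂−r₁)t = 3.132, giving a regular 32-gon of that circumradius (area = (32/2)·3.132²·sin(360°/32) = 30.62 mm²); the cone at (-3.5, -3.5) does not reach this height (z outside [-0.5, 5]); Taking the first minus the rest: none of the subtracted shapes is present at this height, so the cone is unchanged — area = 30.62 mm²; (rotated 50° about Z; rotation is an isometry so areas/perimeters/island counts are preserved). Checking containment: the cross-section at z = 7.28 is a subset of the cross-section at z = 5.88.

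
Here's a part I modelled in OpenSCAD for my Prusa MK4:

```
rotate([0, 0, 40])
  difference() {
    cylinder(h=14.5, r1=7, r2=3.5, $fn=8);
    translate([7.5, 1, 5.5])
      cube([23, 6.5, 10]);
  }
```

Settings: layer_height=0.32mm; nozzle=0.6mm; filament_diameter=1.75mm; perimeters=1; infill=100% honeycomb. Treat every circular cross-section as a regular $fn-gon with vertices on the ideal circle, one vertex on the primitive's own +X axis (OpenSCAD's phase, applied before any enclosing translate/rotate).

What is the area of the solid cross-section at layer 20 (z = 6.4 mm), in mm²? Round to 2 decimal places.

84.17 mm²

At z = 6.4 mm: the cone contributes a regular 8-gon of circumradius 5.455 (interpolated between r1=7 and r2=3.5 at t=0.441) (area = (8/2)·5.455²·sin(360°/8) = 84.17 mm²); the cube at (7.5, 1) is present — its section is the full 23×6.5 rectangle (area 149.50 mm²); Subtracting the remaining from the first: starting from the cone (84.17 mm²), the 23×6.5 cube at (7.5, 1) misses the remaining region (no effect) — area = 84.17 mm²; (whole slice rotated 40° about Z — lengths, areas and connectivity unchanged). Overall, the cross-section is a single solid region. Net area = 84.17 mm².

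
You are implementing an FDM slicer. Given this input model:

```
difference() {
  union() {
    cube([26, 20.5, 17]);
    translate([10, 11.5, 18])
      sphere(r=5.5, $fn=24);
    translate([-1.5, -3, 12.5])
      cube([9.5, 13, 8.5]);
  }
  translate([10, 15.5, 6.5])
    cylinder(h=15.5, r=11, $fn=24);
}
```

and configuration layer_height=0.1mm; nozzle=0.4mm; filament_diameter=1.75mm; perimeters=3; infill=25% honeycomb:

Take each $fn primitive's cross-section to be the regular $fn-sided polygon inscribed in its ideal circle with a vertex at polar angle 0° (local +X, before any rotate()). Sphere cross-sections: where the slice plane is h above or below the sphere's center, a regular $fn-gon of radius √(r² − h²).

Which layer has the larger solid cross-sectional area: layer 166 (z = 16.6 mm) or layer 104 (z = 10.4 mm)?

layer 166 (z = 16.6 mm)

Layer 166 (z = 16.6): the cube (footprint 26×20.5) is included at this height (area 533.00 mm²); the r=5.5 sphere at (10, 11.5) contributes a regular 24-gon of circumradius √(5.5²−1.4²) = 5.319 (area = (24/2)·5.319²·sin(360°/24) = 87.86 mm²); the 9.5×13 cube at (-1.5, -3) contributes its full rectangle (area 123.50 mm²); Taking the union: the regions partially overlap — summed areas 744.36 mm² minus the doubly-counted overlap 167.86 mm² gives 576.50 mm² — area = 576.50 mm²; the r=11 cylinder at (10, 15.5) gives a regular 24-gon of circumradius 11 (constant along its height) (area = (24/2)·11.000²·sin(360°/24) = 375.81 mm²); Subtracting the remaining from the first: starting from that combined region (576.50 mm²), the r=11 cylinder at (10, 15.5) partially overlaps it — only the 287.73 mm² overlap (of its 375.81 mm²) is removed, clipping the outline — area = 288.77 mm². So its area = 288.77 mm². Layer 104 (z = 10.4): the cube (footprint 26×20.5) is included at this height (area 533.00 mm²); the sphere at (10, 11.5) is not intersected at this z (|z−center|=7.600 > r=5.5); the cube at (-1.5, -3) is not intersected at this z (z outside [12.5, 21]); Merging all regions: only the 26×20.5 cube is present, so the union is just that shape — area = 533.00 mm²; the r=11 cylinder at (10, 15.5) gives a regular 24-gon of circumradius 11 (constant along its height) (area = (24/2)·11.000²·sin(360°/24) = 375.81 mm²); After the difference (first − rest): starting from that combined region (533.00 mm²), the r=11 cylinder at (10, 15.5) partially overlaps it — only the 287.73 mm² overlap (of its 375.81 mm²) is removed, clipping the outline — area = 245.27 mm². So its area = 245.27 mm². Layer 166 is larger (288.77 vs 245.27 mm²).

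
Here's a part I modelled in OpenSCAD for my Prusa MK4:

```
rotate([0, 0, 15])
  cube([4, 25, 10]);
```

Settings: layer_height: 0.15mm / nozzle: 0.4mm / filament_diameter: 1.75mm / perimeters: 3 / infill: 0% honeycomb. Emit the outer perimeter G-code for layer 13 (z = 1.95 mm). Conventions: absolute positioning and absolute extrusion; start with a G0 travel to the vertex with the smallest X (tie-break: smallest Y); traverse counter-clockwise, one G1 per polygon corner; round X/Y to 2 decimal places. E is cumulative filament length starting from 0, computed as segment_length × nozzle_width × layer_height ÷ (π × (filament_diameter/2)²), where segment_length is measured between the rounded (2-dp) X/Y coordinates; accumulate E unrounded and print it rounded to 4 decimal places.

G0 X-6.47 Y24.15 Z1.95
G1 X0.00 Y0.00 E0.6237
G1 X3.86 Y1.04 E0.7234
G1 X-2.61 Y25.18 E1.3468
G1 X-6.47 Y24.15 E1.4465

At z = 1.95 mm: the cube is present — its section is the full 4×25 rectangle; (rotated 15° about Z; rotation is an isometry so areas/perimeters/island counts are preserved). The outline is a single polygon with 4 vertices. Extrusion per mm of travel: 0.4 × 0.15 / (π × 0.875²) = 0.024945. Accumulating E over each segment gives final E = 1.4465.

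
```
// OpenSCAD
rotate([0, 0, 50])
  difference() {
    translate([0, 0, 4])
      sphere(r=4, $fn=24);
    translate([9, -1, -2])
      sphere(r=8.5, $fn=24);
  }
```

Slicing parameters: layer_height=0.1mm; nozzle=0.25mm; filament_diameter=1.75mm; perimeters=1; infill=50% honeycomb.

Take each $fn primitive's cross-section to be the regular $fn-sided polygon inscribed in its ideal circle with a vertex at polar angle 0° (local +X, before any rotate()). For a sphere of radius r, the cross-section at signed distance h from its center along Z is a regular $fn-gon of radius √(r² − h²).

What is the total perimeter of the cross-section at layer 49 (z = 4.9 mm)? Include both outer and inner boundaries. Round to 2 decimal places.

24.42 mm

At z = 4.9 mm: the r=4 sphere slices to a regular 24-gon of circumradius 3.897 (√(r²−h²) with h=0.9 from center) (perimeter = 2·24·3.897·sin(180°/24) = 24.42 mm); the r=8.5 sphere at (9, -1) slices to a regular 24-gon of circumradius 4.964 (√(r²−h²) with h=6.9 from center) (perimeter = 2·24·4.964·sin(180°/24) = 31.10 mm); Taking the first minus the rest: starting from the r=4 sphere, the r=8.5 sphere at (9, -1) misses the remaining region (no effect) — boundary = 24.42 mm; (rotated 50° about Z; rotation is an isometry so areas/perimeters/island counts are preserved). Overall, the cross-section is a single solid region. Total boundary length (outer) = 24.42 mm.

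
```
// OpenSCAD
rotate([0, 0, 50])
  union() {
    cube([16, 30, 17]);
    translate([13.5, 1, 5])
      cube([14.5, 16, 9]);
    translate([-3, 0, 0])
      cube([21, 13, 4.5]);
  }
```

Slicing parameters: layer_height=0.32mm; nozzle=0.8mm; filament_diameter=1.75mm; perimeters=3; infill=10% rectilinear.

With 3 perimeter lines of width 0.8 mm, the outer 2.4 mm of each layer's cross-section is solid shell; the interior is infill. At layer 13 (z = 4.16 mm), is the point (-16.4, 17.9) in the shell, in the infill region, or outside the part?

At z = 4.16 mm: the cube (footprint 16×30) is included at this height; the cube at (13.5, 1) is not intersected at this z (z outside [5, 14]); the 21×13 cube at (-3, 0) contributes its full rectangle; Taking the union: the regions partially overlap (shared area 208.00 mm²), so overlapping operands fuse into one piece — 1 connected region; (whole slice rotated 50° about Z — lengths, areas and connectivity unchanged). Overall, the cross-section is a single solid region. Undo the 50° rotation: the query point maps to (3.170, 24.069) in the un-rotated model frame. The nearest boundary edge runs (0.00, 13.00)→(0.00, 30.00); distance from the point to it = 3.17 mm. The point is inside the cross-section and 3.17 mm from the nearest boundary — more than the 2.4 mm shell width (3 × 0.8), so it's in the infill interior.

infill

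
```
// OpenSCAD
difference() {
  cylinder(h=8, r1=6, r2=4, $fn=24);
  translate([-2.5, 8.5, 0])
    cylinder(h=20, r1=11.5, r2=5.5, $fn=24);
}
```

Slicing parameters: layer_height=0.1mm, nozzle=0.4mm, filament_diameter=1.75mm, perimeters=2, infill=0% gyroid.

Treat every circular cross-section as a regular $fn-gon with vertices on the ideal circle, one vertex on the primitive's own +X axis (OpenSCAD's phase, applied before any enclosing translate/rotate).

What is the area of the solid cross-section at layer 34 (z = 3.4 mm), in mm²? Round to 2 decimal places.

At z = 3.4 mm: the cone (r1=6→r2=4) has section circumradius 5.150 here — a regular 24-gon (area = (24/2)·5.150²·sin(360°/24) = 82.37 mm²); the cone at (-2.5, 8.5) contributes a regular 24-gon of circumradius 10.480 (interpolated between r1=11.5 and r2=5.5 at t=0.170) (area = (24/2)·10.480²·sin(360°/24) = 341.11 mm²); Taking the first minus the rest: starting from the cone (82.37 mm²), the cone at (-2.5, 8.5) partially overlaps it — only the 52.70 mm² overlap (of its 341.11 mm²) is removed, clipping the outline — area = 29.68 mm². Overall, the cross-section is a single solid region. Net area = 29.68 mm².

29.68 mm²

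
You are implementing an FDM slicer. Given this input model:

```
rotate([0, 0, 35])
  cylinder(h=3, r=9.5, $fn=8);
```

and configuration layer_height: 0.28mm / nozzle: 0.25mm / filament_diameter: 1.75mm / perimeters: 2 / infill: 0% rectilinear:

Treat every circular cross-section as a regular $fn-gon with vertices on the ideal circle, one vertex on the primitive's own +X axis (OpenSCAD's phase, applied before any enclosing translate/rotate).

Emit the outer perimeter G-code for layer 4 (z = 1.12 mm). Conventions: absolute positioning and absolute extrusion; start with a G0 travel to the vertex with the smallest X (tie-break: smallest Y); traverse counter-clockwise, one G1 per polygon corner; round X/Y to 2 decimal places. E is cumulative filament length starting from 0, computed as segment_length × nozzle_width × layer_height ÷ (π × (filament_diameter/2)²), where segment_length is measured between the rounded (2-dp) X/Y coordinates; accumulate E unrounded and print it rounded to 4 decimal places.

G0 X-9.36 Y1.65 Z1.12
G1 X-7.78 Y-5.45 E0.2117
G1 X-1.65 Y-9.36 E0.4233
G1 X5.45 Y-7.78 E0.6350
G1 X9.36 Y-1.65 E0.8466
G1 X7.78 Y5.45 E1.0582
G1 X1.65 Y9.36 E1.2699
G1 X-5.45 Y7.78 E1.4815
G1 X-9.36 Y1.65 E1.6931

At z = 1.12 mm: the cylinder: section is a regular 8-gon, circumradius r=9.5; (whole slice rotated 35° about Z — lengths, areas and connectivity unchanged). The outline is a single polygon with 8 vertices. Extrusion per mm of travel: 0.25 × 0.28 / (π × 0.875²) = 0.029103. Accumulating E over each segment gives final E = 1.6931.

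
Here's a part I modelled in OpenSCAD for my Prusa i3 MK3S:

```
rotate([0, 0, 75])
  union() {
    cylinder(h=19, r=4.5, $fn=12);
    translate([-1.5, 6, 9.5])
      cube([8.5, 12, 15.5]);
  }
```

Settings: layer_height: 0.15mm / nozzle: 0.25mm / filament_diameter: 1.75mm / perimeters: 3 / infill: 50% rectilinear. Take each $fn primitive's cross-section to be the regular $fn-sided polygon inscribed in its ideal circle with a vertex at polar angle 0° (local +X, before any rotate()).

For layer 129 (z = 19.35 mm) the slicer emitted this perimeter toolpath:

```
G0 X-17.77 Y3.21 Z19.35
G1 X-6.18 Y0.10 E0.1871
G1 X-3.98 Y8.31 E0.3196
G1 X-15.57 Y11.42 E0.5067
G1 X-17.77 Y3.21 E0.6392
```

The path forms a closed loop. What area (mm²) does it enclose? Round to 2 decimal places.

102.00 mm²

Apply the shoelace formula to the sequence of (X, Y) vertices; enclosed area = 102.00 mm².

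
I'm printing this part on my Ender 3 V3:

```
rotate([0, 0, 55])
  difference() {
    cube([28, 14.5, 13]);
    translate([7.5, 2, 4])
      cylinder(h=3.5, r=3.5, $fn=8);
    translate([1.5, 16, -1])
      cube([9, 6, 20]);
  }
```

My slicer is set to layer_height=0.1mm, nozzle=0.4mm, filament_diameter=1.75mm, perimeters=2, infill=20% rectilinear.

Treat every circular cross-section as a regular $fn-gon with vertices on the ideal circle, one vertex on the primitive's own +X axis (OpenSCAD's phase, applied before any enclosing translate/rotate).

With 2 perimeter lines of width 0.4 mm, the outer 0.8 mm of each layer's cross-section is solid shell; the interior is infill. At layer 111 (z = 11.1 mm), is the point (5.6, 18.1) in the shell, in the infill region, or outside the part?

infill

At z = 11.1 mm: the cube (footprint 28×14.5) is included at this height; the cylinder at (7.5, 2) does not reach this height (z outside [4, 7.5]); the 9×6 cube at (1.5, 16) contributes its full rectangle; Subtracting the remaining from the first: starting from the 28×14.5 cube, the 9×6 cube at (1.5, 16) misses the remaining region (no effect) — 1 connected region; (rotated 55° about Z; rotation is an isometry so areas/perimeters/island counts are preserved). Overall, the cross-section is a single solid region. Undo the 55° rotation: the query point maps to (18.039, 5.794) in the un-rotated model frame. The nearest boundary edge runs (28.00, 0.00)→(0.00, 0.00); distance from the point to it = 5.79 mm. The point is inside the cross-section and 5.79 mm from the nearest boundary — more than the 0.8 mm shell width (2 × 0.4), so it's in the infill interior.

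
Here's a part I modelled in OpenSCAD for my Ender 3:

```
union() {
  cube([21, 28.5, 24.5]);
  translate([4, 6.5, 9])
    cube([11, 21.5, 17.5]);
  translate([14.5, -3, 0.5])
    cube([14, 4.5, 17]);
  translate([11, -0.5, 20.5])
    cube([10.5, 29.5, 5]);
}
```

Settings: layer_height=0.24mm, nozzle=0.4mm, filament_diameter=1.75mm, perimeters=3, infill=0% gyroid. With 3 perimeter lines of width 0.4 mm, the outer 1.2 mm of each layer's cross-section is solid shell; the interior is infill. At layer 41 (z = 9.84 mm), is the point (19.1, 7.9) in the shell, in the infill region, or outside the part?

At z = 9.84 mm: the cube is present — its section is the full 21×28.5 rectangle; the cube at (4, 6.5) (footprint 11×21.5) is included at this height; the cube at (14.5, -3) is present — its section is the full 14×4.5 rectangle; the cube at (11, -0.5) is absent (z outside [20.5, 25.5]); Combining (union): the regions partially overlap (shared area 246.25 mm²), so overlapping operands fuse into one piece — 1 connected region. Overall, the cross-section is a single solid region. The nearest boundary edge runs (21.00, 28.50)→(21.00, 1.50); distance from the point to it = 1.90 mm. The point is inside the cross-section and 1.90 mm from the nearest boundary — more than the 1.2 mm shell width (3 × 0.4), so it's in the infill interior.

infill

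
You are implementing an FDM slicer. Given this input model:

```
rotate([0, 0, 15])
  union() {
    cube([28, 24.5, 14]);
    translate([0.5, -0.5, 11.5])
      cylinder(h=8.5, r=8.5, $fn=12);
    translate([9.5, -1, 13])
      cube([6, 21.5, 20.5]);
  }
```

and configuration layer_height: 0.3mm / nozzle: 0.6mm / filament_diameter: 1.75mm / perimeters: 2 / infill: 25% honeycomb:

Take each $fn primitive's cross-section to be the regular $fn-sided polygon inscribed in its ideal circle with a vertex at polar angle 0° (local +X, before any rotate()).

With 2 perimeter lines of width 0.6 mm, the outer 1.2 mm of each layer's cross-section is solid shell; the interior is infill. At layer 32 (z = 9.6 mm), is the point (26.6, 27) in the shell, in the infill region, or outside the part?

outside

At z = 9.6 mm: the 28×24.5 cube contributes its full rectangle; the cylinder at (0.5, -0.5) does not reach this height (z outside [11.5, 20]); the cube at (9.5, -1) is absent (z outside [13, 33.5]); Combining (union): only the 28×24.5 cube is present, so the union is just that shape — 1 connected region; (rotated 15° about Z; rotation is an isometry so areas/perimeters/island counts are preserved). Overall, the cross-section is a single solid region. Undo the 15° rotation: the query point maps to (32.682, 19.195) in the un-rotated model frame. The nearest boundary edge runs (28.00, 0.00)→(28.00, 24.50); distance from the point to it = 4.68 mm. The point is not inside any of the regions above, so it lies outside the cross-section (4.68 mm from the nearest boundary).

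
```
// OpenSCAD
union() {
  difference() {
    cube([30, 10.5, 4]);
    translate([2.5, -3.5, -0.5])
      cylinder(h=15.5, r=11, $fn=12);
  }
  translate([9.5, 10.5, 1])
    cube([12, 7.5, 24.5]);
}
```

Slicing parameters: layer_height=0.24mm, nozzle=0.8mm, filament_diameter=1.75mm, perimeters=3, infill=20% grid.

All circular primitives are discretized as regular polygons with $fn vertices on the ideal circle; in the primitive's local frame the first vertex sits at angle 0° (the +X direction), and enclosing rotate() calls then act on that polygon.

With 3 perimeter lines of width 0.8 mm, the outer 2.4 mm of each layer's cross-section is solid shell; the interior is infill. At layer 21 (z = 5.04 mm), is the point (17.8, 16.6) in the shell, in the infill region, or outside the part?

At z = 5.04 mm: the cube is not intersected at this z (z outside [0, 4]); the r=11 cylinder at (2.5, -3.5) gives a regular 12-gon of circumradius 11 (constant along its height); Taking the first minus the rest: the first operand is absent here, so nothing remains; the 12×7.5 cube at (9.5, 10.5) contributes its full rectangle; Taking the union: only the 12×7.5 cube at (9.5, 10.5) is present, so the union is just that shape — 1 connected region. Overall, the cross-section is a single solid region. The nearest boundary edge runs (21.50, 18.00)→(9.50, 18.00); distance from the point to it = 1.40 mm. The point is inside the cross-section, 1.40 mm from the nearest boundary — within the 2.4 mm shell band (3 × 0.8).

shell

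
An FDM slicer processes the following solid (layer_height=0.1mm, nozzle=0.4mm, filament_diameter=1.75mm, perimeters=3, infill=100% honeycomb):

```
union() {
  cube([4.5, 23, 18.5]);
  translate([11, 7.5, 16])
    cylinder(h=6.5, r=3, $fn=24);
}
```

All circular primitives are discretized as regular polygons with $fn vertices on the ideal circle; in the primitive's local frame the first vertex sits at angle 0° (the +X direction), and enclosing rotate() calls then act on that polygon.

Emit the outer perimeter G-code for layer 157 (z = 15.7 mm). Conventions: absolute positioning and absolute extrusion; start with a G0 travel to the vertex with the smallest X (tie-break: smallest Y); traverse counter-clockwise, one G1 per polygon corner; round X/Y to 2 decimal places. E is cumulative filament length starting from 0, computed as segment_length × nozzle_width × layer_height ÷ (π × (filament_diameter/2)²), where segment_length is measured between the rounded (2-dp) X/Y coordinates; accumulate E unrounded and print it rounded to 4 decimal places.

G0 X0.00 Y0.00 Z15.70
G1 X4.50 Y0.00 E0.0748
G1 X4.50 Y23.00 E0.4573
G1 X0.00 Y23.00 E0.5322
G1 X0.00 Y0.00 E0.9147

At z = 15.7 mm: the cube is present — its section is the full 4.5×23 rectangle; the cylinder at (11, 7.5) does not reach this height (z outside [16, 22.5]); Combining (union): only the 4.5×23 cube is present, so the union is just that shape — 1 connected region. The outline is a single polygon with 4 vertices. Extrusion per mm of travel: 0.4 × 0.1 / (π × 0.875²) = 0.016630. Accumulating E over each segment gives final E = 0.9147.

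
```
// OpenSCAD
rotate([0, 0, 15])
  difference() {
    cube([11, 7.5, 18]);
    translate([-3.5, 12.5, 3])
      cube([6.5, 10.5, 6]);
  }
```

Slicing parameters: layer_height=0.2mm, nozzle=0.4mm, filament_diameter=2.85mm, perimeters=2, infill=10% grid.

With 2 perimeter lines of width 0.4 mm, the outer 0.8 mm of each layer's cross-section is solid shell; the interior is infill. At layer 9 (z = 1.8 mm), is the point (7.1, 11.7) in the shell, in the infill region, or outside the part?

At z = 1.8 mm: the cube (footprint 11×7.5) is included at this height; the cube at (-3.5, 12.5) does not reach this height (z outside [3, 9]); After the difference (first − rest): none of the subtracted shapes is present at this height, so the 11×7.5 cube is unchanged — 1 connected region; (whole slice rotated 15° about Z — lengths, areas and connectivity unchanged). Overall, the cross-section is a single solid region. Undo the 15° rotation: the query point maps to (9.886, 9.464) in the un-rotated model frame. The nearest boundary edge runs (11.00, 7.50)→(0.00, 7.50); distance from the point to it = 1.96 mm. The point is not inside any of the regions above, so it lies outside the cross-section (1.96 mm from the nearest boundary).

outside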